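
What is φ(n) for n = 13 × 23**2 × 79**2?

37415664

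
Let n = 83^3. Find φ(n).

φ(83^3) = 83^2·(83−1) = 6889·82 = 564898.

564898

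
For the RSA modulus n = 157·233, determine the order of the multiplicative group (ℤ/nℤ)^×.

φ(157) = 157 − 1 = 156.
φ(233) = 233 − 1 = 232.
Multiply: 156 · 232 = 36192.

36192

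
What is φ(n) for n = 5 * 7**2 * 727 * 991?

120748320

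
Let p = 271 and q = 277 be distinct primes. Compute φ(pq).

For distinct primes, φ(pq) = (p−1)(q−1) = 270 × 276 = 74520.

74520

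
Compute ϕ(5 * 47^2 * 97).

830208

φ(5) = 5 − 1 = 4.
φ(47^2) = 47^2 − 47^1 = 2209 − 47 = 2162.
φ(97) = 97 − 1 = 96.
Since φ is multiplicative, φ(1071365) = 4 · 2162 · 96 = 830208.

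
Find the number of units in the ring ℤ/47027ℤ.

First factor: 47027 = 31 * 37 * 41.
φ(31) = 31 − 1 = 30.
φ(37) = 37 − 1 = 36.
φ(41) = 41 − 1 = 40.
φ(47027) = 30 × 36 × 40 = 43200.

43200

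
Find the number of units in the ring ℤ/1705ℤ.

Prime factorization: 1705 = 5 · 11 · 31.
φ(5) = 5 − 1 = 4.
φ(11) = 11 − 1 = 10.
φ(31) = 31 − 1 = 30.
φ(1705) = 4 × 10 × 30 = 1200.

1200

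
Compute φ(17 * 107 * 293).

φ(532967) = 532967 · (1 − 1/17) · (1 − 1/107) · (1 − 1/293)
       = 532967 · 495232/532967 = 495232.

495232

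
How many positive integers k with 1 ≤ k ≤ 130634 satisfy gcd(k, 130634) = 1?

52920

Prime factorization: 130634 = 2 × 7^2 × 31 × 43.
φ(2) = 2 − 1 = 1.
φ(7^2) = 7^1·(7−1) = 7·6 = 42.
φ(31) = 31 − 1 = 30.
φ(43) = 43 − 1 = 42.
Since φ is multiplicative, φ(130634) = 1 · 42 · 30 · 42 = 52920.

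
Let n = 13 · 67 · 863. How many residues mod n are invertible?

φ(751673) = 751673 · (1 − 1/13) · (1 − 1/67) · (1 − 1/863)
       = 751673 · 682704/751673 = 682704.

682704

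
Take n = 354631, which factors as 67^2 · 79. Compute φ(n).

φ(354631) = 354631 · (1 − 1/67) · (1 − 1/79)
       = 354631 · 5148/5293 = 344916.

344916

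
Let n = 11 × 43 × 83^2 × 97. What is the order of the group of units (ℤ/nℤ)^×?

φ(11) = 11 − 1 = 10.
φ(43) = 43 − 1 = 42.
φ(83^2) = 83^2 − 83^1 = 6889 − 83 = 6806.
φ(97) = 97 − 1 = 96.
φ(316074209) = 10 × 42 × 6806 × 96 = 274417920.

274417920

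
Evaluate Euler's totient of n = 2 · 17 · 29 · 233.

φ(2) = 2 − 1 = 1.
φ(17) = 17 − 1 = 16.
φ(29) = 29 − 1 = 28.
φ(233) = 233 − 1 = 232.
Since φ is multiplicative, φ(229738) = 1 · 16 · 28 · 232 = 103936.

103936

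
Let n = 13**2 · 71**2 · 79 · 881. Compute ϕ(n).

φ(13^2) = 13^2 − 13^1 = 169 − 13 = 156.
φ(71^2) = 71^2 − 71^1 = 5041 − 71 = 4970.
φ(79) = 79 − 1 = 78.
φ(881) = 881 − 1 = 880.
Since φ is multiplicative, φ(59293406471) = 156 · 4970 · 78 · 880 = 53217964800.

53217964800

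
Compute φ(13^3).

2028

φ(2197) = 2197 · (1 − 1/13)
       = 2197 · 12/13 = 2028.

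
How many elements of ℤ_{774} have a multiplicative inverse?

774 = 2 * 3^2 * 43.
φ(774) = 774 · (1 − 1/2) · (1 − 1/3) · (1 − 1/43)
       = 774 · 84/258 = 252.

252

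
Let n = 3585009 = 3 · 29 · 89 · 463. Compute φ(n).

φ(3585009) = 3585009 · (1 − 1/3) · (1 − 1/29) · (1 − 1/89) · (1 − 1/463)
       = 3585009 · 2276736/3585009 = 2276736.

2276736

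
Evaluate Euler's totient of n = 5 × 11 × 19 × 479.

344160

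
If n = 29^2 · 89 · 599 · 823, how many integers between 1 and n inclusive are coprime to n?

φ(36898835473) = 36898835473 · (1 − 1/29) · (1 − 1/89) · (1 − 1/599) · (1 − 1/823)
       = 36898835473 · 1211193984/1272373637 = 35124625536.

35124625536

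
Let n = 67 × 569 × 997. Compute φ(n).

φ(38008631) = 38008631 · (1 − 1/67) · (1 − 1/569) · (1 − 1/997)
       = 38008631 · 37338048/38008631 = 37338048.

37338048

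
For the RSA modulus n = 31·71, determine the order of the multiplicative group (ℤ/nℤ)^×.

φ(pq) = (p−1)(q−1) = 30 · 70 = 2100.

2100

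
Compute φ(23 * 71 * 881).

1355200

φ(23) = 23 − 1 = 22.
φ(71) = 71 − 1 = 70.
φ(881) = 881 − 1 = 880.
Multiply: 22 · 70 · 880 = 1355200.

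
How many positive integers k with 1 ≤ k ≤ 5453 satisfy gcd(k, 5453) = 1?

Prime factorization: 5453 = 7 × 19 × 41.
φ(5453) = 5453 · (1 − 1/7) · (1 − 1/19) · (1 − 1/41)
       = 5453 · 4320/5453 = 4320.

4320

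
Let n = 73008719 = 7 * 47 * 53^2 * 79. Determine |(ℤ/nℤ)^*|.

59331168

φ(7) = 7 − 1 = 6.
φ(47) = 47 − 1 = 46.
φ(53^2) = 53^1·(53−1) = 53·52 = 2756.
φ(79) = 79 − 1 = 78.
Since φ is multiplicative, φ(73008719) = 6 · 46 · 2756 · 78 = 59331168.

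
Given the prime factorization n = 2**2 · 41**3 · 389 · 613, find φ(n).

31933082880

φ(65738779588) = 65738779588 · (1 − 1/2) · (1 − 1/41) · (1 − 1/389) · (1 − 1/613)
       = 65738779588 · 9498240/19553474 = 31933082880.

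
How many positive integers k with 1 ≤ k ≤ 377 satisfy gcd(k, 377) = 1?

Factor 377: 377 = 13 · 29.
φ(13) = 13 − 1 = 12.
φ(29) = 29 − 1 = 28.
Multiply: 12 · 28 = 336.

336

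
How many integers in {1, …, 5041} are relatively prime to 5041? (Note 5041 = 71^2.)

φ(5041) = 5041 · (1 − 1/71)
       = 5041 · 70/71 = 4970.

4970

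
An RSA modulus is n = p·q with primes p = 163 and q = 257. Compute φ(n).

41472

φ(n) = (p − 1)(q − 1) = (163−1)(257−1) = 162·256 = 41472.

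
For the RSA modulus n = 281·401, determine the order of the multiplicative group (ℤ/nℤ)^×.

112000

φ(pq) = (p−1)(q−1) = 280 · 400 = 112000.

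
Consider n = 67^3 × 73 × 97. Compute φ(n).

2047845888

φ(67^3) = 67^3 − 67^2 = 300763 − 4489 = 296274.
φ(73) = 73 − 1 = 72.
φ(97) = 97 − 1 = 96.
φ(2129702803) = 296274 × 72 × 96 = 2047845888.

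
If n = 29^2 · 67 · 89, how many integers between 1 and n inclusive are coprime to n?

φ(5014883) = 5014883 · (1 − 1/29) · (1 − 1/67) · (1 − 1/89)
       = 5014883 · 162624/172927 = 4716096.

4716096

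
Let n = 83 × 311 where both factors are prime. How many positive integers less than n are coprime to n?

φ(83) = 83 − 1 = 82.
φ(311) = 311 − 1 = 310.
Since φ is multiplicative, φ(25813) = 82 · 310 = 25420.

25420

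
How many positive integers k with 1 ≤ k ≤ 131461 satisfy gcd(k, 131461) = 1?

103680

First factor: 131461 = 11 * 17 * 19 * 37.
φ(131461) = 131461 · (1 − 1/11) · (1 − 1/17) · (1 − 1/19) · (1 − 1/37)
       = 131461 · 103680/131461 = 103680.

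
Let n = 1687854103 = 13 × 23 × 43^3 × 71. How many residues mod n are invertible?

φ(1687854103) = 1687854103 · (1 − 1/13) · (1 − 1/23) · (1 − 1/43) · (1 − 1/71)
       = 1687854103 · 776160/912847 = 1435119840.

1435119840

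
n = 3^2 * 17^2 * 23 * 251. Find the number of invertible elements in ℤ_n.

8976000

φ(15015573) = 15015573 · (1 − 1/3) · (1 − 1/17) · (1 − 1/23) · (1 − 1/251)
       = 15015573 · 176000/294423 = 8976000.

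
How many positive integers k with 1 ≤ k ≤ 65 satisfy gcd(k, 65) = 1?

48

First factor: 65 = 5 × 13.
φ(5) = 5 − 1 = 4.
φ(13) = 13 − 1 = 12.
φ(65) = 4 × 12 = 48.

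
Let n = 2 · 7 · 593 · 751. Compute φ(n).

2664000

φ(6234802) = 6234802 · (1 − 1/2) · (1 − 1/7) · (1 − 1/593) · (1 − 1/751)
       = 6234802 · 2664000/6234802 = 2664000.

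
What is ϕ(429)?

429 = 3 · 11 · 13.
φ(429) = 429 · (1 − 1/3) · (1 − 1/11) · (1 − 1/13)
       = 429 · 240/429 = 240.

240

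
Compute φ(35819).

35819 = 7^2 × 17 × 43.
φ(7^2) = 7^1·(7−1) = 7·6 = 42.
φ(17) = 17 − 1 = 16.
φ(43) = 43 − 1 = 42.
Multiply: 42 · 16 · 42 = 28224.

28224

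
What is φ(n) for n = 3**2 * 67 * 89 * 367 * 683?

8698478976

φ(13452223887) = 13452223887 · (1 − 1/3) · (1 − 1/67) · (1 − 1/89) · (1 − 1/367) · (1 − 1/683)
       = 13452223887 · 2899492992/4484074629 = 8698478976.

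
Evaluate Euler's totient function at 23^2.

φ(23^2) = 23^2 − 23^1 = 529 − 23 = 506.

506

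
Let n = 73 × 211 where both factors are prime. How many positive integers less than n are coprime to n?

15120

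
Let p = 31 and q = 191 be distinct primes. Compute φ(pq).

φ(31) = 31 − 1 = 30.
φ(191) = 191 − 1 = 190.
Multiply: 30 · 190 = 5700.

5700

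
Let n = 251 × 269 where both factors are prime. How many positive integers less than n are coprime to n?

φ(251) = 251 − 1 = 250.
φ(269) = 269 − 1 = 268.
φ(67519) = 250 × 268 = 67000.

67000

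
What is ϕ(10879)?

9240

Factor 10879: 10879 = 11 · 23 · 43.
φ(10879) = 10879 · (1 − 1/11) · (1 − 1/23) · (1 − 1/43)
       = 10879 · 9240/10879 = 9240.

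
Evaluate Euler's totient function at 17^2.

272

φ(289) = 289 · (1 − 1/17)
       = 289 · 16/17 = 272.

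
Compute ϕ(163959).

100800

Prime factorization: 163959 = 3 × 31 × 41 × 43.
φ(163959) = 163959 · (1 − 1/3) · (1 − 1/31) · (1 − 1/41) · (1 − 1/43)
       = 163959 · 100800/163959 = 100800.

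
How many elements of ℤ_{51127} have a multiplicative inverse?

51127 = 29 · 41 · 43.
φ(29) = 29 − 1 = 28.
φ(41) = 41 − 1 = 40.
φ(43) = 43 − 1 = 42.
φ(51127) = 28 × 40 × 42 = 47040.

47040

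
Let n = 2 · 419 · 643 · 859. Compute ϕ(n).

φ(462858406) = 462858406 · (1 − 1/2) · (1 − 1/419) · (1 − 1/643) · (1 − 1/859)
       = 462858406 · 230249448/462858406 = 230249448.

230249448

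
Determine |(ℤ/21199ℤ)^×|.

Prime factorization: 21199 = 17 · 29 · 43.
φ(17) = 17 − 1 = 16.
φ(29) = 29 − 1 = 28.
φ(43) = 43 − 1 = 42.
φ(21199) = 16 × 28 × 42 = 18816.

18816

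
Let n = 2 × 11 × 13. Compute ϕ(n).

120

φ(2) = 2 − 1 = 1.
φ(11) = 11 − 1 = 10.
φ(13) = 13 − 1 = 12.
φ(286) = 1 × 10 × 12 = 120.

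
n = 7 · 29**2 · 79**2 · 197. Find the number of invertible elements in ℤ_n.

φ(7237931099) = 7237931099 · (1 − 1/7) · (1 − 1/29) · (1 − 1/79) · (1 − 1/197)
       = 7237931099 · 2568384/3159289 = 5884167744.

5884167744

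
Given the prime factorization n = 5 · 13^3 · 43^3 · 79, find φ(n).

φ(68997367205) = 68997367205 · (1 − 1/5) · (1 − 1/13) · (1 − 1/43) · (1 − 1/79)
       = 68997367205 · 157248/220805 = 49137012288.

49137012288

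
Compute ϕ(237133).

237133 = 13 × 17 × 29 × 37.
φ(237133) = 237133 · (1 − 1/13) · (1 − 1/17) · (1 − 1/29) · (1 − 1/37)
       = 237133 · 193536/237133 = 193536.

193536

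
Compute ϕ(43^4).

φ(43^4) = 43^3·(43−1) = 79507·42 = 3339294.

3339294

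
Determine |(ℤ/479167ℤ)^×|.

403200

Prime factorization: 479167 = 13 × 29 × 31 × 41.
φ(479167) = 479167 · (1 − 1/13) · (1 − 1/29) · (1 − 1/31) · (1 − 1/41)
       = 479167 · 403200/479167 = 403200.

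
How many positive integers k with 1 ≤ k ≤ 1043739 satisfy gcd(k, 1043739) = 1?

635040

Factor 1043739: 1043739 = 3^3 · 29 · 31 · 43.
φ(3^3) = 3^3 − 3^2 = 27 − 9 = 18.
φ(29) = 29 − 1 = 28.
φ(31) = 31 − 1 = 30.
φ(43) = 43 − 1 = 42.
Multiply: 18 · 28 · 30 · 42 = 635040.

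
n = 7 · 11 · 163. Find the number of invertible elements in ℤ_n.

9720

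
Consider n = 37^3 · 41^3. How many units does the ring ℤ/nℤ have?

3313856160

φ(37^3) = 37^3 − 37^2 = 50653 − 1369 = 49284.
φ(41^3) = 41^3 − 41^2 = 68921 − 1681 = 67240.
Since φ is multiplicative, φ(3491055413) = 49284 · 67240 = 3313856160.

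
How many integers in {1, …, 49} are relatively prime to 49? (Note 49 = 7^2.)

42

φ(49) = 49 · (1 − 1/7)
       = 49 · 6/7 = 42.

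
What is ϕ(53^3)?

φ(148877) = 148877 · (1 − 1/53)
       = 148877 · 52/53 = 146068.

146068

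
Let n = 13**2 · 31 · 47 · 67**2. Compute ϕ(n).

951968160

φ(1105339937) = 1105339937 · (1 − 1/13) · (1 − 1/31) · (1 − 1/47) · (1 − 1/67)
       = 1105339937 · 1092960/1269047 = 951968160.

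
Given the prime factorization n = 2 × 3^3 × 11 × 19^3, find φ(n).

φ(2) = 2 − 1 = 1.
φ(3^3) = 3^2·(3−1) = 9·2 = 18.
φ(11) = 11 − 1 = 10.
φ(19^3) = 19^2·(19−1) = 361·18 = 6498.
Since φ is multiplicative, φ(4074246) = 1 · 18 · 10 · 6498 = 1169640.

1169640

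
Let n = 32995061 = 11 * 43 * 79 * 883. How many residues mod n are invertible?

28894320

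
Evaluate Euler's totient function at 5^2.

φ(5^2) = 5^2 − 5^1 = 25 − 5 = 20.

20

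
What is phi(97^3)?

903264

φ(912673) = 912673 · (1 − 1/97)
       = 912673 · 96/97 = 903264.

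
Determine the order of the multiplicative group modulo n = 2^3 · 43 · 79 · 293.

φ(2^3) = 2^2·(2−1) = 4·1 = 4.
φ(43) = 43 − 1 = 42.
φ(79) = 79 − 1 = 78.
φ(293) = 293 − 1 = 292.
Since φ is multiplicative, φ(7962568) = 4 · 42 · 78 · 292 = 3826368.

3826368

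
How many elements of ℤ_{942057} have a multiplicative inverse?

Factor 942057: 942057 = 3^3 · 23 · 37 · 41.
φ(942057) = 942057 · (1 − 1/3) · (1 − 1/23) · (1 − 1/37) · (1 − 1/41)
       = 942057 · 63360/104673 = 570240.

570240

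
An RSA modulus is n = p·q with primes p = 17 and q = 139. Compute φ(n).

φ(n) = (p − 1)(q − 1) = (17−1)(139−1) = 16·138 = 2208.

2208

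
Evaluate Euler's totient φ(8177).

6912

Prime factorization: 8177 = 13 · 17 · 37.
φ(8177) = 8177 · (1 − 1/13) · (1 − 1/17) · (1 − 1/37)
       = 8177 · 6912/8177 = 6912.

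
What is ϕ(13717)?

11760

First factor: 13717 = 11 * 29 * 43.
φ(11) = 11 − 1 = 10.
φ(29) = 29 − 1 = 28.
φ(43) = 43 − 1 = 42.
Since φ is multiplicative, φ(13717) = 10 · 28 · 42 = 11760.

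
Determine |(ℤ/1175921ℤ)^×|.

1034880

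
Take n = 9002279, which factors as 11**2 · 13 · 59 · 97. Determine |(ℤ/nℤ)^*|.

7349760

φ(9002279) = 9002279 · (1 − 1/11) · (1 − 1/13) · (1 − 1/59) · (1 − 1/97)
       = 9002279 · 668160/818389 = 7349760.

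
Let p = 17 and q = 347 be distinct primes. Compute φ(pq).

φ(pq) = (p−1)(q−1) = 16 · 346 = 5536.

5536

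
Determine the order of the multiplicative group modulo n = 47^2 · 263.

566444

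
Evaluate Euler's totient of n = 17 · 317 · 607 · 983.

3008785152

φ(17) = 17 − 1 = 16.
φ(317) = 317 − 1 = 316.
φ(607) = 607 − 1 = 606.
φ(983) = 983 − 1 = 982.
Since φ is multiplicative, φ(3215513909) = 16 · 316 · 606 · 982 = 3008785152.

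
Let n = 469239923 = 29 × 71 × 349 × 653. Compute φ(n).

444716160

φ(469239923) = 469239923 · (1 − 1/29) · (1 − 1/71) · (1 − 1/349) · (1 − 1/653)
       = 469239923 · 444716160/469239923 = 444716160.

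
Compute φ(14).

6

14 = 2 · 7.
φ(14) = 14 · (1 − 1/2) · (1 − 1/7)
       = 14 · 6/14 = 6.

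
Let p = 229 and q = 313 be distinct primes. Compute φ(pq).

φ(71677) = 71677 · (1 − 1/229) · (1 − 1/313)
       = 71677 · 71136/71677 = 71136.

71136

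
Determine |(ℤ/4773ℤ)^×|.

3024

4773 = 3 · 37 · 43.
φ(3) = 3 − 1 = 2.
φ(37) = 37 − 1 = 36.
φ(43) = 43 − 1 = 42.
φ(4773) = 2 × 36 × 42 = 3024.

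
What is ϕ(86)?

42

First factor: 86 = 2 * 43.
φ(86) = 86 · (1 − 1/2) · (1 − 1/43)
       = 86 · 42/86 = 42.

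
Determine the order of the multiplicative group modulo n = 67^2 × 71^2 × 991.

21757566600

φ(22425387559) = 22425387559 · (1 − 1/67) · (1 − 1/71) · (1 − 1/991)
       = 22425387559 · 4573800/4714187 = 21757566600.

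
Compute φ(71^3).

352870

φ(71^3) = 71^3 − 71^2 = 357911 − 5041 = 352870.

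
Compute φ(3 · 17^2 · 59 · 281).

φ(3) = 3 − 1 = 2.
φ(17^2) = 17^2 − 17^1 = 289 − 17 = 272.
φ(59) = 59 − 1 = 58.
φ(281) = 281 − 1 = 280.
Since φ is multiplicative, φ(14373993) = 2 · 272 · 58 · 280 = 8834560.

8834560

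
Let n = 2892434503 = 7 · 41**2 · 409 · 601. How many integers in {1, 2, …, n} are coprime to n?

2408832000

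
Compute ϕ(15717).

9360

Factor 15717: 15717 = 3 · 13**2 · 31.
φ(15717) = 15717 · (1 − 1/3) · (1 − 1/13) · (1 − 1/31)
       = 15717 · 720/1209 = 9360.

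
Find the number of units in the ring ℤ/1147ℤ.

1080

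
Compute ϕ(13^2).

φ(13^2) = 13^1·(13−1) = 13·12 = 156.

156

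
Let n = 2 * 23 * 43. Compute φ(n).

924

φ(1978) = 1978 · (1 − 1/2) · (1 − 1/23) · (1 − 1/43)
       = 1978 · 924/1978 = 924.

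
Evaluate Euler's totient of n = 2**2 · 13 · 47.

φ(2^2) = 2^1·(2−1) = 2·1 = 2.
φ(13) = 13 − 1 = 12.
φ(47) = 47 − 1 = 46.
Multiply: 2 · 12 · 46 = 1104.

1104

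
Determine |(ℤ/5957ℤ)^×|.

4752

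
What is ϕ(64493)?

First factor: 64493 = 11**2 * 13 * 41.
φ(11^2) = 11^2 − 11^1 = 121 − 11 = 110.
φ(13) = 13 − 1 = 12.
φ(41) = 41 − 1 = 40.
Since φ is multiplicative, φ(64493) = 110 · 12 · 40 = 52800.

52800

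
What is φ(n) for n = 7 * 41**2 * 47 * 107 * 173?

φ(7) = 7 − 1 = 6.
φ(41^2) = 41^1·(41−1) = 41·40 = 1640.
φ(47) = 47 − 1 = 46.
φ(107) = 107 − 1 = 106.
φ(173) = 173 − 1 = 172.
Since φ is multiplicative, φ(10237490039) = 6 · 1640 · 46 · 106 · 172 = 8252532480.

8252532480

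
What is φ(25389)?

12960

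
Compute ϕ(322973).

254016

First factor: 322973 = 7 * 29 * 37 * 43.
φ(322973) = 322973 · (1 − 1/7) · (1 − 1/29) · (1 − 1/37) · (1 − 1/43)
       = 322973 · 254016/322973 = 254016.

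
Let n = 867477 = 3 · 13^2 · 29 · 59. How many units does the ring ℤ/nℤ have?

φ(3) = 3 − 1 = 2.
φ(13^2) = 13^2 − 13^1 = 169 − 13 = 156.
φ(29) = 29 − 1 = 28.
φ(59) = 59 − 1 = 58.
φ(867477) = 2 × 156 × 28 × 58 = 506688.

506688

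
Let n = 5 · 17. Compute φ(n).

φ(85) = 85 · (1 − 1/5) · (1 − 1/17)
       = 85 · 64/85 = 64.

64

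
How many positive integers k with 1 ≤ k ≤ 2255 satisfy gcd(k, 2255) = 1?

Factor 2255: 2255 = 5 × 11 × 41.
φ(5) = 5 − 1 = 4.
φ(11) = 11 − 1 = 10.
φ(41) = 41 − 1 = 40.
Since φ is multiplicative, φ(2255) = 4 · 10 · 40 = 1600.

1600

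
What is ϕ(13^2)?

φ(169) = 169 · (1 − 1/13)
       = 169 · 12/13 = 156.

156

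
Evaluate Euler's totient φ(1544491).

1314144

1544491 = 13**3 × 19 × 37.
φ(13^3) = 13^2·(13−1) = 169·12 = 2028.
φ(19) = 19 − 1 = 18.
φ(37) = 37 − 1 = 36.
Since φ is multiplicative, φ(1544491) = 2028 · 18 · 36 = 1314144.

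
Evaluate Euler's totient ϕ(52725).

25920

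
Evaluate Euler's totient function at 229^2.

52212

φ(229^2) = 229^2 − 229^1 = 52441 − 229 = 52212.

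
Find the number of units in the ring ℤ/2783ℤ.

Prime factorization: 2783 = 11**2 × 23.
φ(2783) = 2783 · (1 − 1/11) · (1 − 1/23)
       = 2783 · 220/253 = 2420.

2420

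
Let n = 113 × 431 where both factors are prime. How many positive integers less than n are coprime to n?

48160

φ(113) = 113 − 1 = 112.
φ(431) = 431 − 1 = 430.
Since φ is multiplicative, φ(48703) = 112 · 430 = 48160.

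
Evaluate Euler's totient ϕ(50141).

36288

Factor 50141: 50141 = 7 * 13 * 19 * 29.
φ(50141) = 50141 · (1 − 1/7) · (1 − 1/13) · (1 − 1/19) · (1 − 1/29)
       = 50141 · 36288/50141 = 36288.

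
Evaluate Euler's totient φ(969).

Prime factorization: 969 = 3 * 17 * 19.
φ(3) = 3 − 1 = 2.
φ(17) = 17 − 1 = 16.
φ(19) = 19 − 1 = 18.
Since φ is multiplicative, φ(969) = 2 · 16 · 18 = 576.

576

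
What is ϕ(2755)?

Factor 2755: 2755 = 5 × 19 × 29.
φ(2755) = 2755 · (1 − 1/5) · (1 − 1/19) · (1 − 1/29)
       = 2755 · 2016/2755 = 2016.

2016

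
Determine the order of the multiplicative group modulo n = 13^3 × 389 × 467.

φ(399113611) = 399113611 · (1 − 1/13) · (1 − 1/389) · (1 − 1/467)
       = 399113611 · 2169696/2361619 = 366678624.

366678624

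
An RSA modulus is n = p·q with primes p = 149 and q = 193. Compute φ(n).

28416

φ(149) = 149 − 1 = 148.
φ(193) = 193 − 1 = 192.
Since φ is multiplicative, φ(28757) = 148 · 192 = 28416.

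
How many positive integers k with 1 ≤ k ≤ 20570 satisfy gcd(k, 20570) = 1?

7040

First factor: 20570 = 2 · 5 · 11^2 · 17.
φ(2) = 2 − 1 = 1.
φ(5) = 5 − 1 = 4.
φ(11^2) = 11^2 − 11^1 = 121 − 11 = 110.
φ(17) = 17 − 1 = 16.
Multiply: 1 · 4 · 110 · 16 = 7040.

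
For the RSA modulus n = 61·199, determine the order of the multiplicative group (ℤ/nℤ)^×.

11880

φ(pq) = (p−1)(q−1) = 60 · 198 = 11880.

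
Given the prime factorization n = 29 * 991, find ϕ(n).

φ(29) = 29 − 1 = 28.
φ(991) = 991 − 1 = 990.
Since φ is multiplicative, φ(28739) = 28 · 990 = 27720.

27720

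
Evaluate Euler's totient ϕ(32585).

32585 = 5 · 7^3 · 19.
φ(5) = 5 − 1 = 4.
φ(7^3) = 7^3 − 7^2 = 343 − 49 = 294.
φ(19) = 19 − 1 = 18.
φ(32585) = 4 × 294 × 18 = 21168.

21168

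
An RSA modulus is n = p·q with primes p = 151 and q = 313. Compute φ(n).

46800

φ(151) = 151 − 1 = 150.
φ(313) = 313 − 1 = 312.
φ(47263) = 150 × 312 = 46800.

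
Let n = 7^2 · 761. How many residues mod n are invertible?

31920

φ(37289) = 37289 · (1 − 1/7) · (1 − 1/761)
       = 37289 · 4560/5327 = 31920.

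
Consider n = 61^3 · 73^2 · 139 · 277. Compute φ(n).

φ(46572526081747) = 46572526081747 · (1 − 1/61) · (1 − 1/73) · (1 − 1/139) · (1 − 1/277)
       = 46572526081747 · 164540160/171453859 = 44694537281280.

44694537281280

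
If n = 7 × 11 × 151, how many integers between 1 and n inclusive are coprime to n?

9000

φ(11627) = 11627 · (1 − 1/7) · (1 − 1/11) · (1 − 1/151)
       = 11627 · 9000/11627 = 9000.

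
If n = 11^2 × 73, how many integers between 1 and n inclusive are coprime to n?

7920

φ(8833) = 8833 · (1 − 1/11) · (1 − 1/73)
       = 8833 · 720/803 = 7920.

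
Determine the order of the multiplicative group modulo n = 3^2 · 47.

276

φ(423) = 423 · (1 − 1/3) · (1 − 1/47)
       = 423 · 92/141 = 276.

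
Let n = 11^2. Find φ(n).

110

φ(121) = 121 · (1 − 1/11)
       = 121 · 10/11 = 110.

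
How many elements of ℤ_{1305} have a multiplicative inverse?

1305 = 3^2 · 5 · 29.
φ(3^2) = 3^1·(3−1) = 3·2 = 6.
φ(5) = 5 − 1 = 4.
φ(29) = 29 − 1 = 28.
Since φ is multiplicative, φ(1305) = 6 · 4 · 28 = 672.

672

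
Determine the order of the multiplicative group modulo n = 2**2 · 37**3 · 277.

27204768

φ(2^2) = 2^1·(2−1) = 2·1 = 2.
φ(37^3) = 37^2·(37−1) = 1369·36 = 49284.
φ(277) = 277 − 1 = 276.
Since φ is multiplicative, φ(56123524) = 2 · 49284 · 276 = 27204768.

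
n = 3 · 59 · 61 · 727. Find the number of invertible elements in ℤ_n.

φ(3) = 3 − 1 = 2.
φ(59) = 59 − 1 = 58.
φ(61) = 61 − 1 = 60.
φ(727) = 727 − 1 = 726.
Multiply: 2 · 58 · 60 · 726 = 5052960.

5052960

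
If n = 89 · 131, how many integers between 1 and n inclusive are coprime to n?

φ(89) = 89 − 1 = 88.
φ(131) = 131 − 1 = 130.
Since φ is multiplicative, φ(11659) = 88 · 130 = 11440.

11440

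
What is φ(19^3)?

6498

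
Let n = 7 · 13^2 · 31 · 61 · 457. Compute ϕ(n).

φ(1022333221) = 1022333221 · (1 − 1/7) · (1 − 1/13) · (1 − 1/31) · (1 − 1/61) · (1 − 1/457)
       = 1022333221 · 59097600/78641017 = 768268800.

768268800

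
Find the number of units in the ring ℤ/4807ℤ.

4807 = 11 · 19 · 23.
φ(4807) = 4807 · (1 − 1/11) · (1 − 1/19) · (1 − 1/23)
       = 4807 · 3960/4807 = 3960.

3960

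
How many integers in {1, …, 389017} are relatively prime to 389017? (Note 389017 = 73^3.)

φ(389017) = 389017 · (1 − 1/73)
       = 389017 · 72/73 = 383688.

383688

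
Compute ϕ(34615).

22176

Prime factorization: 34615 = 5 × 7 × 23 × 43.
φ(34615) = 34615 · (1 − 1/5) · (1 − 1/7) · (1 − 1/23) · (1 − 1/43)
       = 34615 · 22176/34615 = 22176.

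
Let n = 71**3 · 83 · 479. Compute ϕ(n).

13831092520

φ(14229467627) = 14229467627 · (1 − 1/71) · (1 − 1/83) · (1 − 1/479)
       = 14229467627 · 2743720/2822747 = 13831092520.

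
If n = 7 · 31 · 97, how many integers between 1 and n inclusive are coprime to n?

17280

φ(21049) = 21049 · (1 − 1/7) · (1 − 1/31) · (1 − 1/97)
       = 21049 · 17280/21049 = 17280.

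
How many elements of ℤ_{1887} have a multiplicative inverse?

1152

Prime factorization: 1887 = 3 × 17 × 37.
φ(3) = 3 − 1 = 2.
φ(17) = 17 − 1 = 16.
φ(37) = 37 − 1 = 36.
Since φ is multiplicative, φ(1887) = 2 · 16 · 36 = 1152.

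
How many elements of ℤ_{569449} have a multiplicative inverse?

Prime factorization: 569449 = 17 * 19 * 41 * 43.
φ(569449) = 569449 · (1 − 1/17) · (1 − 1/19) · (1 − 1/41) · (1 − 1/43)
       = 569449 · 483840/569449 = 483840.

483840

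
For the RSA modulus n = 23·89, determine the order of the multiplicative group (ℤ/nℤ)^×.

1936

φ(2047) = 2047 · (1 − 1/23) · (1 − 1/89)
       = 2047 · 1936/2047 = 1936.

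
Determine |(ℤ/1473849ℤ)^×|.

1473849 = 3^3 * 13^2 * 17 * 19.
φ(1473849) = 1473849 · (1 − 1/3) · (1 − 1/13) · (1 − 1/17) · (1 − 1/19)
       = 1473849 · 6912/12597 = 808704.

808704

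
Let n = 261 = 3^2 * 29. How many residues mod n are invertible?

168

φ(3^2) = 3^2 − 3^1 = 9 − 3 = 6.
φ(29) = 29 − 1 = 28.
φ(261) = 6 × 28 = 168.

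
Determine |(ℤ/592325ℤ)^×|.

423360

Prime factorization: 592325 = 5^2 · 19 · 29 · 43.
φ(592325) = 592325 · (1 − 1/5) · (1 − 1/19) · (1 − 1/29) · (1 − 1/43)
       = 592325 · 84672/118465 = 423360.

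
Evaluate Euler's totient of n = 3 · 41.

φ(123) = 123 · (1 − 1/3) · (1 − 1/41)
       = 123 · 80/123 = 80.

80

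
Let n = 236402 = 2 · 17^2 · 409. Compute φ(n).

φ(2) = 2 − 1 = 1.
φ(17^2) = 17^2 − 17^1 = 289 − 17 = 272.
φ(409) = 409 − 1 = 408.
φ(236402) = 1 × 272 × 408 = 110976.

110976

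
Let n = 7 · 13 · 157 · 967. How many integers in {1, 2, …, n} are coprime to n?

10850112

φ(7) = 7 − 1 = 6.
φ(13) = 13 − 1 = 12.
φ(157) = 157 − 1 = 156.
φ(967) = 967 − 1 = 966.
Multiply: 6 · 12 · 156 · 966 = 10850112.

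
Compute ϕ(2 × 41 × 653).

26080

φ(2) = 2 − 1 = 1.
φ(41) = 41 − 1 = 40.
φ(653) = 653 − 1 = 652.
φ(53546) = 1 × 40 × 652 = 26080.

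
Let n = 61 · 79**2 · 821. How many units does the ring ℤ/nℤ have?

303170400

φ(61) = 61 − 1 = 60.
φ(79^2) = 79^1·(79−1) = 79·78 = 6162.
φ(821) = 821 − 1 = 820.
Since φ is multiplicative, φ(312555521) = 60 · 6162 · 820 = 303170400.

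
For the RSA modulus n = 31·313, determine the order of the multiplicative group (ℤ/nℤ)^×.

9360

φ(9703) = 9703 · (1 − 1/31) · (1 − 1/313)
       = 9703 · 9360/9703 = 9360.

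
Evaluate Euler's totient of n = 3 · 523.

1044

φ(3) = 3 − 1 = 2.
φ(523) = 523 − 1 = 522.
Since φ is multiplicative, φ(1569) = 2 · 522 = 1044.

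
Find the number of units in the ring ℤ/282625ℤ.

Factor 282625: 282625 = 5**3 × 7 × 17 × 19.
φ(5^3) = 5^2·(5−1) = 25·4 = 100.
φ(7) = 7 − 1 = 6.
φ(17) = 17 − 1 = 16.
φ(19) = 19 − 1 = 18.
Since φ is multiplicative, φ(282625) = 100 · 6 · 16 · 18 = 172800.

172800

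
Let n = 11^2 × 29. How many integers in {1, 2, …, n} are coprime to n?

φ(3509) = 3509 · (1 − 1/11) · (1 − 1/29)
       = 3509 · 280/319 = 3080.

3080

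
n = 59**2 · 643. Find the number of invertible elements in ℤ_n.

2196924

φ(2238283) = 2238283 · (1 − 1/59) · (1 − 1/643)
       = 2238283 · 37236/37937 = 2196924.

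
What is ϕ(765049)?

First factor: 765049 = 23 · 29 · 31 · 37.
φ(765049) = 765049 · (1 − 1/23) · (1 − 1/29) · (1 − 1/31) · (1 − 1/37)
       = 765049 · 665280/765049 = 665280.

665280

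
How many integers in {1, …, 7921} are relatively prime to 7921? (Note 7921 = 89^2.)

7832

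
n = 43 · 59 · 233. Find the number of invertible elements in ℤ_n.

φ(43) = 43 − 1 = 42.
φ(59) = 59 − 1 = 58.
φ(233) = 233 − 1 = 232.
Multiply: 42 · 58 · 232 = 565152.

565152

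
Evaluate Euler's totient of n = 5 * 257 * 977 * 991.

989429760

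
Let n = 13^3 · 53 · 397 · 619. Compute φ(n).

φ(28614560663) = 28614560663 · (1 − 1/13) · (1 − 1/53) · (1 − 1/397) · (1 − 1/619)
       = 28614560663 · 152710272/169316927 = 25808035968.

25808035968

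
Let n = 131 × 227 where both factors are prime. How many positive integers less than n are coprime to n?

φ(29737) = 29737 · (1 − 1/131) · (1 − 1/227)
       = 29737 · 29380/29737 = 29380.

29380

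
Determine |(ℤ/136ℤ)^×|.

First factor: 136 = 2^3 * 17.
φ(136) = 136 · (1 − 1/2) · (1 − 1/17)
       = 136 · 16/34 = 64.

64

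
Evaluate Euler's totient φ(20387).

Factor 20387: 20387 = 19 * 29 * 37.
φ(19) = 19 − 1 = 18.
φ(29) = 29 − 1 = 28.
φ(37) = 37 − 1 = 36.
Since φ is multiplicative, φ(20387) = 18 · 28 · 36 = 18144.

18144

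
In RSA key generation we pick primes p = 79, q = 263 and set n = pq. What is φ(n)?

20436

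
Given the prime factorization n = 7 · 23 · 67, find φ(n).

φ(10787) = 10787 · (1 − 1/7) · (1 − 1/23) · (1 − 1/67)
       = 10787 · 8712/10787 = 8712.

8712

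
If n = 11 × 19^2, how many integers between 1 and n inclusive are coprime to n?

3420

φ(3971) = 3971 · (1 − 1/11) · (1 − 1/19)
       = 3971 · 180/209 = 3420.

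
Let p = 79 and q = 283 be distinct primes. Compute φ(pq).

21996

For distinct primes, φ(pq) = (p−1)(q−1) = 78 × 282 = 21996.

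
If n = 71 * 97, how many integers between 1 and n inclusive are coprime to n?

6720

φ(71) = 71 − 1 = 70.
φ(97) = 97 − 1 = 96.
Multiply: 70 · 96 = 6720.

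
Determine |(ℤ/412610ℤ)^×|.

145200

412610 = 2 · 5 · 11^3 · 31.
φ(2) = 2 − 1 = 1.
φ(5) = 5 − 1 = 4.
φ(11^3) = 11^3 − 11^2 = 1331 − 121 = 1210.
φ(31) = 31 − 1 = 30.
Since φ is multiplicative, φ(412610) = 1 · 4 · 1210 · 30 = 145200.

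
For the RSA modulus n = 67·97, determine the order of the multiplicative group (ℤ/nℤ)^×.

6336

φ(67) = 67 − 1 = 66.
φ(97) = 97 − 1 = 96.
φ(6499) = 66 × 96 = 6336.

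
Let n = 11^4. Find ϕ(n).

φ(11^4) = 11^4 − 11^3 = 14641 − 1331 = 13310.

13310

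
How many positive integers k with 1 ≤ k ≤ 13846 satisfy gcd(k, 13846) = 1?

5544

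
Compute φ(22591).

Factor 22591: 22591 = 19 × 29 × 41.
φ(19) = 19 − 1 = 18.
φ(29) = 29 − 1 = 28.
φ(41) = 41 − 1 = 40.
φ(22591) = 18 × 28 × 40 = 20160.

20160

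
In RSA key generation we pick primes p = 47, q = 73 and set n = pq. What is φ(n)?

φ(n) = (p − 1)(q − 1) = (47−1)(73−1) = 46·72 = 3312.

3312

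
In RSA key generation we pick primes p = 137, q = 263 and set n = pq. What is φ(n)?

35632

φ(pq) = (p−1)(q−1) = 136 · 262 = 35632.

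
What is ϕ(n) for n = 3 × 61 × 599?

71760

φ(109617) = 109617 · (1 − 1/3) · (1 − 1/61) · (1 − 1/599)
       = 109617 · 71760/109617 = 71760.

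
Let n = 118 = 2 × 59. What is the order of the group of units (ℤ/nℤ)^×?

58

φ(2) = 2 − 1 = 1.
φ(59) = 59 − 1 = 58.
Since φ is multiplicative, φ(118) = 1 · 58 = 58.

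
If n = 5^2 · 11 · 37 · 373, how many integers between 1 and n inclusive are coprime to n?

2678400

φ(3795275) = 3795275 · (1 − 1/5) · (1 − 1/11) · (1 − 1/37) · (1 − 1/373)
       = 3795275 · 535680/759055 = 2678400.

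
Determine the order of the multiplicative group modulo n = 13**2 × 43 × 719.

4704336

φ(13^2) = 13^2 − 13^1 = 169 − 13 = 156.
φ(43) = 43 − 1 = 42.
φ(719) = 719 − 1 = 718.
φ(5224973) = 156 × 42 × 718 = 4704336.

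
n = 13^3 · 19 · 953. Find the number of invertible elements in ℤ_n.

φ(13^3) = 13^3 − 13^2 = 2197 − 169 = 2028.
φ(19) = 19 − 1 = 18.
φ(953) = 953 − 1 = 952.
Since φ is multiplicative, φ(39781079) = 2028 · 18 · 952 = 34751808.

34751808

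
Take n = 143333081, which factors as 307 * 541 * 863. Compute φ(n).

142436880

φ(143333081) = 143333081 · (1 − 1/307) · (1 − 1/541) · (1 − 1/863)
       = 143333081 · 142436880/143333081 = 142436880.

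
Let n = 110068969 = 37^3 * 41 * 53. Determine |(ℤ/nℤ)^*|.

102510720

φ(110068969) = 110068969 · (1 − 1/37) · (1 − 1/41) · (1 − 1/53)
       = 110068969 · 74880/80401 = 102510720.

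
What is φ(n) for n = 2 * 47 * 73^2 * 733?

176980032

φ(367178758) = 367178758 · (1 − 1/2) · (1 − 1/47) · (1 − 1/73) · (1 − 1/733)
       = 367178758 · 2424384/5029846 = 176980032.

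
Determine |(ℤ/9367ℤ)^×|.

First factor: 9367 = 17 * 19 * 29.
φ(9367) = 9367 · (1 − 1/17) · (1 − 1/19) · (1 − 1/29)
       = 9367 · 8064/9367 = 8064.

8064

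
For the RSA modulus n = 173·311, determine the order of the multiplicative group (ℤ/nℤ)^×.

53320

φ(pq) = (p−1)(q−1) = 172 · 310 = 53320.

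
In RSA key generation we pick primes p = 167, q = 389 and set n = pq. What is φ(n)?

64408

φ(64963) = 64963 · (1 − 1/167) · (1 − 1/389)
       = 64963 · 64408/64963 = 64408.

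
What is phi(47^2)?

2162

φ(2209) = 2209 · (1 − 1/47)
       = 2209 · 46/47 = 2162.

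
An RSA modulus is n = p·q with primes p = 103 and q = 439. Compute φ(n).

44676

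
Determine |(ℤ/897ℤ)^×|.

528

Factor 897: 897 = 3 · 13 · 23.
φ(3) = 3 − 1 = 2.
φ(13) = 13 − 1 = 12.
φ(23) = 23 − 1 = 22.
φ(897) = 2 × 12 × 22 = 528.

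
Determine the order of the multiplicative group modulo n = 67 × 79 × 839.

4314024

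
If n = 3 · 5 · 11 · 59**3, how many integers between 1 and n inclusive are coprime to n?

φ(33887535) = 33887535 · (1 − 1/3) · (1 − 1/5) · (1 − 1/11) · (1 − 1/59)
       = 33887535 · 4640/9735 = 16151840.

16151840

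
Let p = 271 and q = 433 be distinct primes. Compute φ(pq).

116640

φ(n) = (p − 1)(q − 1) = (271−1)(433−1) = 270·432 = 116640.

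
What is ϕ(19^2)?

342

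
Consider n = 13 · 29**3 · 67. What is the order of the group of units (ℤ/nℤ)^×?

φ(21242819) = 21242819 · (1 − 1/13) · (1 − 1/29) · (1 − 1/67)
       = 21242819 · 22176/25259 = 18650016.

18650016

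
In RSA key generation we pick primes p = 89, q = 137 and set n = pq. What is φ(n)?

φ(89) = 89 − 1 = 88.
φ(137) = 137 − 1 = 136.
Multiply: 88 · 136 = 11968.

11968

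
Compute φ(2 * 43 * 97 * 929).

3741696

φ(2) = 2 − 1 = 1.
φ(43) = 43 − 1 = 42.
φ(97) = 97 − 1 = 96.
φ(929) = 929 − 1 = 928.
φ(7749718) = 1 × 42 × 96 × 928 = 3741696.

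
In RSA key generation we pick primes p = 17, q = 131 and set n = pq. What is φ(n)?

2080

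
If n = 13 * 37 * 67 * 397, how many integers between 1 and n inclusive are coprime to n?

11290752

φ(13) = 13 − 1 = 12.
φ(37) = 37 − 1 = 36.
φ(67) = 67 − 1 = 66.
φ(397) = 397 − 1 = 396.
φ(12794119) = 12 × 36 × 66 × 396 = 11290752.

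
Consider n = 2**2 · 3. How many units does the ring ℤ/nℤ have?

4

φ(12) = 12 · (1 − 1/2) · (1 − 1/3)
       = 12 · 2/6 = 4.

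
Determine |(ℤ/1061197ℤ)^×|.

931392

First factor: 1061197 = 23 * 29 * 37 * 43.
φ(23) = 23 − 1 = 22.
φ(29) = 29 − 1 = 28.
φ(37) = 37 − 1 = 36.
φ(43) = 43 − 1 = 42.
Multiply: 22 · 28 · 36 · 42 = 931392.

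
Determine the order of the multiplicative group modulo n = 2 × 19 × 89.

1584

φ(2) = 2 − 1 = 1.
φ(19) = 19 − 1 = 18.
φ(89) = 89 − 1 = 88.
Since φ is multiplicative, φ(3382) = 1 · 18 · 88 = 1584.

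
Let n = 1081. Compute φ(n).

1012

Prime factorization: 1081 = 23 · 47.
φ(23) = 23 − 1 = 22.
φ(47) = 47 − 1 = 46.
Since φ is multiplicative, φ(1081) = 22 · 46 = 1012.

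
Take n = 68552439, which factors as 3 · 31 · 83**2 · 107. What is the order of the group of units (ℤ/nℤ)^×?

φ(68552439) = 68552439 · (1 − 1/3) · (1 − 1/31) · (1 − 1/83) · (1 − 1/107)
       = 68552439 · 521520/825933 = 43286160.

43286160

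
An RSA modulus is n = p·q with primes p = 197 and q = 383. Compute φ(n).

74872

φ(197) = 197 − 1 = 196.
φ(383) = 383 − 1 = 382.
φ(75451) = 196 × 382 = 74872.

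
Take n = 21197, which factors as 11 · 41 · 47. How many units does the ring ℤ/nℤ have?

18400

φ(11) = 11 − 1 = 10.
φ(41) = 41 − 1 = 40.
φ(47) = 47 − 1 = 46.
Multiply: 10 · 40 · 46 = 18400.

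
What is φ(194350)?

First factor: 194350 = 2 · 5^2 · 13^2 · 23.
φ(2) = 2 − 1 = 1.
φ(5^2) = 5^1·(5−1) = 5·4 = 20.
φ(13^2) = 13^2 − 13^1 = 169 − 13 = 156.
φ(23) = 23 − 1 = 22.
φ(194350) = 1 × 20 × 156 × 22 = 68640.

68640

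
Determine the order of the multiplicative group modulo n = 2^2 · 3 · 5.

16

φ(60) = 60 · (1 − 1/2) · (1 − 1/3) · (1 − 1/5)
       = 60 · 8/30 = 16.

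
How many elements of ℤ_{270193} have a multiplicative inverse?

203280

First factor: 270193 = 7 · 11^3 · 29.
φ(270193) = 270193 · (1 − 1/7) · (1 − 1/11) · (1 − 1/29)
       = 270193 · 1680/2233 = 203280.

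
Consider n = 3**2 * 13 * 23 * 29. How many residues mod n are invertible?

φ(3^2) = 3^2 − 3^1 = 9 − 3 = 6.
φ(13) = 13 − 1 = 12.
φ(23) = 23 − 1 = 22.
φ(29) = 29 − 1 = 28.
Multiply: 6 · 12 · 22 · 28 = 44352.

44352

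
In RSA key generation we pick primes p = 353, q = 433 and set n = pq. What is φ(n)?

For distinct primes, φ(pq) = (p−1)(q−1) = 352 × 432 = 152064.

152064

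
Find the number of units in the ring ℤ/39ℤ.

39 = 3 · 13.
φ(3) = 3 − 1 = 2.
φ(13) = 13 − 1 = 12.
Multiply: 2 · 12 = 24.

24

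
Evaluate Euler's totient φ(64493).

52800

First factor: 64493 = 11**2 * 13 * 41.
φ(11^2) = 11^2 − 11^1 = 121 − 11 = 110.
φ(13) = 13 − 1 = 12.
φ(41) = 41 − 1 = 40.
Since φ is multiplicative, φ(64493) = 110 · 12 · 40 = 52800.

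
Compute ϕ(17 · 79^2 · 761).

74929920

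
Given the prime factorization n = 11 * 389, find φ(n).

3880

φ(11) = 11 − 1 = 10.
φ(389) = 389 − 1 = 388.
φ(4279) = 10 × 388 = 3880.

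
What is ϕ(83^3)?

φ(83^3) = 83^2·(83−1) = 6889·82 = 564898.

564898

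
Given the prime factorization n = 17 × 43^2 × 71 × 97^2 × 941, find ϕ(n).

17705434521600

φ(19759560163667) = 19759560163667 · (1 − 1/17) · (1 − 1/43) · (1 − 1/71) · (1 − 1/97) · (1 − 1/941)
       = 19759560163667 · 4244889600/4737367577 = 17705434521600.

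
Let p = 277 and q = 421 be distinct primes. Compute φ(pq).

115920

φ(n) = (p − 1)(q − 1) = (277−1)(421−1) = 276·420 = 115920.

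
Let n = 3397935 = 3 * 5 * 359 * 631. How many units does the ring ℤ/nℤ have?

1804320

φ(3) = 3 − 1 = 2.
φ(5) = 5 − 1 = 4.
φ(359) = 359 − 1 = 358.
φ(631) = 631 − 1 = 630.
Since φ is multiplicative, φ(3397935) = 2 · 4 · 358 · 630 = 1804320.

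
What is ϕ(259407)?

Factor 259407: 259407 = 3**2 * 19 * 37 * 41.
φ(259407) = 259407 · (1 − 1/3) · (1 − 1/19) · (1 − 1/37) · (1 − 1/41)
       = 259407 · 51840/86469 = 155520.

155520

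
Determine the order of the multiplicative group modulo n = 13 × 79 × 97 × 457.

40974336

φ(13) = 13 − 1 = 12.
φ(79) = 79 − 1 = 78.
φ(97) = 97 − 1 = 96.
φ(457) = 457 − 1 = 456.
Multiply: 12 · 78 · 96 · 456 = 40974336.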